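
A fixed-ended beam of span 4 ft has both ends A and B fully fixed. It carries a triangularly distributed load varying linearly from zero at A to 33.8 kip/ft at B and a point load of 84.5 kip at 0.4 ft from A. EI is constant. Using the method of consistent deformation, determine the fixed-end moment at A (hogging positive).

M_A = 45.4 kip·ft

Take the two fixed-end moments M_A, M_B as redundants; the released structure is the simple span AB.
Simple-span end rotations at A and B under the given loads:
  at A: triangular load, peak 33.8: 7w₀L³/(360EI) = 42.06/EI
  at B: triangular load, peak 33.8: w₀L³/(45EI) = 48.07/EI
  at A: point load 84.5 at a = 0.4: Pab(L + b)/(6LEI) = 38.53/EI
  at B: point load 84.5 at a = 0.4: Pab(L + a)/(6LEI) = 22.31/EI
  θ_A0 = 80.59/EI,  θ_B0 = 70.38/EI
Flexibility coefficients: a unit moment at one end gives L/(3EI) there and L/(6EI) at the far end, so f₁₁ = f₂₂ = 1.333/EI and f₁₂ = f₂₁ = 0.6667/EI.
Compatibility — zero rotation at each built-in end:
  1.333 M_A + 0.6667 M_B = 80.59
  0.6667 M_A + 1.333 M_B = 70.38
Solving the pair gives M_A = 45.4 kip·ft and M_B = 30.08 kip·ft (hogging).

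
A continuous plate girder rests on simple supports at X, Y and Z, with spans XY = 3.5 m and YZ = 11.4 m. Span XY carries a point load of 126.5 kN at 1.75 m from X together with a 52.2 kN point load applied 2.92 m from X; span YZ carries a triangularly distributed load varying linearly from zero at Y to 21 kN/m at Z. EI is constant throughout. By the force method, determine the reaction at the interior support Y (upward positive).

Take M_Y as the redundant. Released structure: two simple spans XY and YZ with a hinge at Y.
End slopes at the hinge Y, treating each span as simply supported:
  span XY: point load 126.5 at a = 1.75: Pab(L + a)/(6LEI) = 96.85/EI
  span XY: point load 52.2 at a = 2.92: Pab(L + a)/(6LEI) = 27.03/EI
  span YZ: triangular load, peak 21: 7w₀L³/(360EI) = 605/EI
  relative rotation θ_0 = (123.9 + 605)/EI = 728.8/EI
A unit hogging moment at Y produces rotation L₁/(3EI) + L₂/(3EI) = 4.967/EI.
Compatibility: M_Y·(L₁+L₂)/(3EI) = θ_0, giving M_Y = 146.7 kN·m (hogging).
Span XY, ΣM about X with M_Y applied at Y: R_Y^{XY}·3.5 = 373.8 + 146.7, so R_Y^{XY} = 148.7 kN and R_X = 178.7 − 148.7 = 29.97 kN.
Span YZ, ΣM about Z: R_Y^{YZ}·11.4 = 454.9 + 146.7, so R_Y^{YZ} = 52.77 kN and R_Z = 119.7 − 52.77 = 66.93 kN.
R_Y = 148.7 + 52.77 = 201.5 kN.

R_Y = 201.5 kN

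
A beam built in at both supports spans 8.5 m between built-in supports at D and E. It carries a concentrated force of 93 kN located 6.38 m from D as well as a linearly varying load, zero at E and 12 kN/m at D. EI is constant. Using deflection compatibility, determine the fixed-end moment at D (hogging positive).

M_D = 80.26 kN·m

Take the two fixed-end moments M_D, M_E as redundants; the released structure is the simple span DE.
Simple-span end rotations at D and E under the given loads:
  at D: point load 93 at a = 6.38: Pab(L + b)/(6LEI) = 261.9/EI
  at E: point load 93 at a = 6.38: Pab(L + a)/(6LEI) = 367/EI
  at D: triangular load, peak 12: w₀L³/(45EI) = 163.8/EI
  at E: triangular load, peak 12: 7w₀L³/(360EI) = 143.3/EI
  θ_D0 = 425.7/EI,  θ_E0 = 510.3/EI
Flexibility coefficients: a unit moment at one end gives L/(3EI) there and L/(6EI) at the far end, so f₁₁ = f₂₂ = 2.833/EI and f₁₂ = f₂₁ = 1.417/EI.
Compatibility — zero rotation at each built-in end:
  2.833 M_D + 1.417 M_E = 425.7
  1.417 M_D + 2.833 M_E = 510.3
Solving the pair gives M_D = 80.26 kN·m and M_E = 140 kN·m (hogging).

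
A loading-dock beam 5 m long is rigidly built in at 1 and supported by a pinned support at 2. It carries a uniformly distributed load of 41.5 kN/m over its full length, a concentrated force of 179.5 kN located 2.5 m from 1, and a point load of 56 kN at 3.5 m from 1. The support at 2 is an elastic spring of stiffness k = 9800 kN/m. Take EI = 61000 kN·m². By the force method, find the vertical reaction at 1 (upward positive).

R_1 = 299 kN

Remove the prop at 2; the released (primary) structure is a cantilever built in at 1.
Free-end deflection of the primary structure under the applied loading (downward +):
  UDL 41.5: wL⁴/(8EI) = 3242/EI
  point load 179.5 at a = 2.5: Pa²(3L − a)/(6EI) = 2337/EI
  point load 56 at a = 3.5: Pa²(3L − a)/(6EI) = 1315/EI
  δ_0 = 6894/EI
Tip deflection under a unit load at 2: L³/(3EI) = 41.67/EI.
With EI = 61000 kN·m²: δ_0 = 0.11302 m and δ_{22} = 0.000683 m/kN.
Compatibility — the spring shortens by R_2/k under the reaction it provides: δ_0 − R_2·δ_{22} = R_2/k. With 1/k = 0.000102 m/kN, R_2 = δ_0 / (δ_{22} + 1/k) = 0.11302 / (0.000683 + 0.000102) = 144 kN.
Vertical equilibrium: R_1 = ΣP − R_2 = 443 − 144 = 299 kN.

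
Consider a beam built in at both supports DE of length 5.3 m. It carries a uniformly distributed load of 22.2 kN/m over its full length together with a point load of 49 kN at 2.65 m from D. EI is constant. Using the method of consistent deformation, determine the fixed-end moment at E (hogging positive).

M_E = 84.43 kN·m

Release both end moments; the primary structure is a simply-supported span DE with redundants M_D and M_E.
Simple-span end rotations at D and E under the given loads:
  at D: UDL 22.2: wL³/(24EI) = 137.7/EI
  at E: UDL 22.2: wL³/(24EI) = 137.7/EI
  at D: point load 49 at a = 2.65: Pab(L + b)/(6LEI) = 86.03/EI
  at E: point load 49 at a = 2.65: Pab(L + a)/(6LEI) = 86.03/EI
  θ_D0 = 223.7/EI,  θ_E0 = 223.7/EI
Flexibility coefficients: a unit moment at one end gives L/(3EI) there and L/(6EI) at the far end, so f₁₁ = f₂₂ = 1.767/EI and f₁₂ = f₂₁ = 0.8833/EI.
Compatibility — zero rotation at each built-in end:
  1.767 M_D + 0.8833 M_E = 223.7
  0.8833 M_D + 1.767 M_E = 223.7
Solving the pair gives M_D = 84.43 kN·m and M_E = 84.43 kN·m (hogging).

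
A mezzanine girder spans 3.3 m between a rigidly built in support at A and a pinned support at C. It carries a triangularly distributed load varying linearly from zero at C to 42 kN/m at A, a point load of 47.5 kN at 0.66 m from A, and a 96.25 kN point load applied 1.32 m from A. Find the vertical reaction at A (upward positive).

R_A = 176.5 kN

Release the roller at C. Primary structure: cantilever fixed at A.
Downward deflection at the released point C due to the loads:
  triangular load, peak 42 at the fixed end: w₀L⁴/(30EI) = 166/EI
  point load 47.5 at a = 0.66: Pa²(3L − a)/(6EI) = 31.86/EI
  point load 96.25 at a = 1.32: Pa²(3L − a)/(6EI) = 239.8/EI
  δ_0 = 437.7/EI
Tip deflection under a unit load at C: L³/(3EI) = 11.98/EI.
The prop prevents deflection at C: R_C = δ_0/δ_{CC} = 437.7/11.98 = 36.54 kN.
Vertical equilibrium: R_A = ΣP − R_C = 213.1 − 36.54 = 176.5 kN.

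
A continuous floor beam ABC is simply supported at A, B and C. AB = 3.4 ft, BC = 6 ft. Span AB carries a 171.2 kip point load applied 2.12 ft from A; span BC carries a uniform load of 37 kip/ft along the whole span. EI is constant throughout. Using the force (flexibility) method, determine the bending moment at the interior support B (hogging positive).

Insert a hinge at B; M_B is the redundant, and each span becomes simply supported.
Rotations at B on the released spans (each span's end-slope, ×1/EI):
  span AB: point load 171.2 at a = 2.12: Pab(L + a)/(6LEI) = 125.7/EI
  span BC: UDL 37: wL³/(24EI) = 333/EI
  relative rotation θ_0 = (125.7 + 333)/EI = 458.7/EI
A unit hogging moment at B produces rotation L₁/(3EI) + L₂/(3EI) = 3.133/EI.
Slope continuity at B: θ_0 = M_B·3.133/EI, so M_B = 458.7/3.133 = 146.4 kip·ft (hogging).

M_B = 146.4 kip·ft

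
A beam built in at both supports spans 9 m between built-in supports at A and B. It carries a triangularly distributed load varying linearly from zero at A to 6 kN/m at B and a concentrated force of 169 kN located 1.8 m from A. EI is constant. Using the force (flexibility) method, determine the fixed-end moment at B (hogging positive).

Take the two fixed-end moments M_A, M_B as redundants; the released structure is the simple span AB.
On the primary (simply-supported) span, the end slopes from the loading are:
  at A: triangular load, peak 6: 7w₀L³/(360EI) = 85.05/EI
  at B: triangular load, peak 6: w₀L³/(45EI) = 97.2/EI
  at A: point load 169 at a = 1.8: Pab(L + b)/(6LEI) = 657.1/EI
  at B: point load 169 at a = 1.8: Pab(L + a)/(6LEI) = 438/EI
  θ_A0 = 742.1/EI,  θ_B0 = 535.2/EI
Flexibility coefficients: a unit moment at one end gives L/(3EI) there and L/(6EI) at the far end, so f₁₁ = f₂₂ = 3/EI and f₁₂ = f₂₁ = 1.5/EI.
Compatibility — zero rotation at each built-in end:
  3 M_A + 1.5 M_B = 742.1
  1.5 M_A + 3 M_B = 535.2
Solving the pair gives M_A = 210.9 kN·m and M_B = 72.97 kN·m (hogging).

M_B = 72.97 kN·m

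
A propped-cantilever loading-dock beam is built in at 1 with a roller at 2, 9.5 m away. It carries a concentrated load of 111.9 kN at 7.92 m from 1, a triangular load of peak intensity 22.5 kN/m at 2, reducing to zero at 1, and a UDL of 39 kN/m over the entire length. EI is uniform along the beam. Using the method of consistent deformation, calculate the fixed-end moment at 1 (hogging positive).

M_1 = 644.4 kN·m

Remove the prop at 2; the released (primary) structure is a cantilever built in at 1.
Downward deflection at the released point 2 due to the loads:
  point load 111.9 at a = 7.92: Pa²(3L − a)/(6EI) = 24075/EI
  triangular load, peak 22.5 at the free end: 11w₀L⁴/(120EI) = 16799/EI
  UDL 39: wL⁴/(8EI) = 39707/EI
  δ_0 = 80582/EI
Flexibility coefficient — unit upward force at 2: δ_{22} = L³/(3EI) = 285.8/EI.
The prop prevents deflection at 2: R_2 = δ_0/δ_{22} = 80582/285.8 = 282 kN.
Moment equilibrium about 1: M_1 = Σ(load moments about 1) − R_2·L = 3323 − 282×9.5 = 644.4 kN·m.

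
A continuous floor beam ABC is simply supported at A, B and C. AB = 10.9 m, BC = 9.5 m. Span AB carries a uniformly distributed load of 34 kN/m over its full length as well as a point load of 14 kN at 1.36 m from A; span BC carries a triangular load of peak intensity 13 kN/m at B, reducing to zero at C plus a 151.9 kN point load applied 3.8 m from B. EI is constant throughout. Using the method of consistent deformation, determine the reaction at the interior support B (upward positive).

R_B = 406.1 kN

Take M_B as the redundant. Released structure: two simple spans AB and BC with a hinge at B.
End slopes at the hinge B, treating each span as simply supported:
  span AB: UDL 34: wL³/(24EI) = 1835/EI
  span AB: point load 14 at a = 1.36: Pab(L + a)/(6LEI) = 34.05/EI
  span BC: triangular load, peak 13: w₀L³/(45EI) = 247.7/EI
  span BC: point load 151.9 at a = 3.8: Pab(L + b)/(6LEI) = 877.4/EI
  relative rotation θ_0 = (1869 + 1125)/EI = 2994/EI
A unit hogging moment at B produces rotation L₁/(3EI) + L₂/(3EI) = 6.8/EI.
Compatibility: M_B·(L₁+L₂)/(3EI) = θ_0, giving M_B = 440.3 kN·m (hogging).
Span AB, ΣM about A with M_B applied at B: R_B^{AB}·10.9 = 2039 + 440.3, so R_B^{AB} = 227.4 kN and R_A = 384.6 − 227.4 = 157.2 kN.
Span BC, ΣM about C: R_B^{BC}·9.5 = 1257 + 440.3, so R_B^{BC} = 178.6 kN and R_C = 213.7 − 178.6 = 35 kN.
R_B = 227.4 + 178.6 = 406.1 kN.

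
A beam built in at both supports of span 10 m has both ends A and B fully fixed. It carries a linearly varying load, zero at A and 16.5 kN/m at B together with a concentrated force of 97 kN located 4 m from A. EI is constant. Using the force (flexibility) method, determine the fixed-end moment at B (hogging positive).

Take the two fixed-end moments M_A, M_B as redundants; the released structure is the simple span AB.
On the primary (simply-supported) span, the end slopes from the loading are:
  at A: triangular load, peak 16.5: 7w₀L³/(360EI) = 320.8/EI
  at B: triangular load, peak 16.5: w₀L³/(45EI) = 366.7/EI
  at A: point load 97 at a = 4: Pab(L + b)/(6LEI) = 620.8/EI
  at B: point load 97 at a = 4: Pab(L + a)/(6LEI) = 543.2/EI
  θ_A0 = 941.6/EI,  θ_B0 = 909.9/EI
Flexibility coefficients: a unit moment at one end gives L/(3EI) there and L/(6EI) at the far end, so f₁₁ = f₂₂ = 3.333/EI and f₁₂ = f₂₁ = 1.667/EI.
Compatibility — zero rotation at each built-in end:
  3.333 M_A + 1.667 M_B = 941.6
  1.667 M_A + 3.333 M_B = 909.9
Solving the pair gives M_A = 194.7 kN·m and M_B = 175.6 kN·m (hogging).

M_B = 175.6 kN·m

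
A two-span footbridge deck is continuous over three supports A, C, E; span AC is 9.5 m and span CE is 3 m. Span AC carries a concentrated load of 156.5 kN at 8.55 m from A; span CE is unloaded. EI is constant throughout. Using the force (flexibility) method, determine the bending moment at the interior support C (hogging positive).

Take M_C as the redundant. Released structure: two simple spans AC and CE with a hinge at C.
Discontinuity in slope at C on the released structure — sum the simple-span end rotations:
  span AC: point load 156.5 at a = 8.55: Pab(L + a)/(6LEI) = 402.5/EI
  relative rotation θ_0 = (402.5 + 0)/EI = 402.5/EI
A unit hogging moment at C produces rotation L₁/(3EI) + L₂/(3EI) = 4.167/EI.
Compatibility: M_C·(L₁+L₂)/(3EI) = θ_0, giving M_C = 96.61 kN·m (hogging).

M_C = 96.61 kN·m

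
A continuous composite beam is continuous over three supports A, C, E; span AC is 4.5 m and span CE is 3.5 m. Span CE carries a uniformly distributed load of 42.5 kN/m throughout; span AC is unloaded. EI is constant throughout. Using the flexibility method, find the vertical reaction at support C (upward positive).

R_C = 88.84 kN

Release continuity at C by inserting a hinge; the redundant is the internal moment M_C. The primary structure is two simply-supported spans AC and CE.
Rotations at C on the released spans (each span's end-slope, ×1/EI):
  span CE: UDL 42.5: wL³/(24EI) = 75.92/EI
  relative rotation θ_0 = (0 + 75.92)/EI = 75.92/EI
A unit hogging moment at C produces rotation L₁/(3EI) + L₂/(3EI) = 2.667/EI.
Slope continuity at C: θ_0 = M_C·2.667/EI, so M_C = 75.92/2.667 = 28.47 kN·m (hogging).
Span AC, ΣM about A with M_C applied at C: R_C^{AC}·4.5 = 0 + 28.47, so R_C^{AC} = 6.327 kN and R_A = 0 − 6.327 = -6.327 kN.
Span CE, ΣM about E: R_C^{CE}·3.5 = 260.3 + 28.47, so R_C^{CE} = 82.51 kN and R_E = 148.8 − 82.51 = 66.24 kN.
R_C = 6.327 + 82.51 = 88.84 kN.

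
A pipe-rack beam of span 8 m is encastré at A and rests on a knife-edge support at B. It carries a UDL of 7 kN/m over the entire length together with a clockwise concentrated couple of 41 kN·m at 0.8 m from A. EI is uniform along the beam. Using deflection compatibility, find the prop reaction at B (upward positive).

Remove the prop at B; the released (primary) structure is a cantilever built in at A.
Downward deflection at the released point B due to the loads:
  UDL 7: wL⁴/(8EI) = 3584/EI
  clockwise couple 41 at a = 0.8: M₀a(2L − a)/(2EI) = 249.3/EI
  δ_0 = 3833/EI
Tip deflection under a unit load at B: L³/(3EI) = 170.7/EI.
The prop prevents deflection at B: R_B = δ_0/δ_{BB} = 3833/170.7 = 22.46 kN.

R_B = 22.46 kN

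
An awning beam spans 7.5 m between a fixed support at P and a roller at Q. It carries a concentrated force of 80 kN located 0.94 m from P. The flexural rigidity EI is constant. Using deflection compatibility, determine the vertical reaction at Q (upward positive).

R_Q = 1.806 kN

Take the reaction at Q as the redundant and release it; the primary structure is a cantilever fixed at P.
Primary-structure tip deflection at Q by superposition:
  point load 80 at a = 0.94: Pa²(3L − a)/(6EI) = 254/EI
Tip deflection under a unit load at Q: L³/(3EI) = 140.6/EI.
The prop prevents deflection at Q: R_Q = δ_0/δ_{QQ} = 254/140.6 = 1.806 kN.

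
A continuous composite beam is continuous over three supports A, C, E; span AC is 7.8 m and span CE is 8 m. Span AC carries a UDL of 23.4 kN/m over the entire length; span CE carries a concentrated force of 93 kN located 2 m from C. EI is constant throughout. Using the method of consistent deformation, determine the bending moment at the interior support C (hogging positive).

Take M_C as the redundant. Released structure: two simple spans AC and CE with a hinge at C.
Rotations at C on the released spans (each span's end-slope, ×1/EI):
  span AC: UDL 23.4: wL³/(24EI) = 462.7/EI
  span CE: point load 93 at a = 2: Pab(L + b)/(6LEI) = 325.5/EI
  relative rotation θ_0 = (462.7 + 325.5)/EI = 788.2/EI
A unit hogging moment at C produces rotation L₁/(3EI) + L₂/(3EI) = 5.267/EI.
Slope continuity at C: θ_0 = M_C·5.267/EI, so M_C = 788.2/5.267 = 149.7 kN·m (hogging).

M_C = 149.7 kN·m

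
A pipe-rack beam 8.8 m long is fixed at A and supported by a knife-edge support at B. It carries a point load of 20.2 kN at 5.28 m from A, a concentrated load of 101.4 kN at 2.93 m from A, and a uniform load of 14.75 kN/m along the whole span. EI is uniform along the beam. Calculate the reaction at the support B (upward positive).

Remove the prop at B; the released (primary) structure is a cantilever built in at A.
Primary-structure tip deflection at B by superposition:
  point load 20.2 at a = 5.28: Pa²(3L − a)/(6EI) = 1982/EI
  point load 101.4 at a = 2.93: Pa²(3L − a)/(6EI) = 3405/EI
  UDL 14.75: wL⁴/(8EI) = 11057/EI
  δ_0 = 16444/EI
Flexibility coefficient — unit upward force at B: δ_{BB} = L³/(3EI) = 227.2/EI.
Compatibility at B: δ_0 − R_B·δ_{BB} = 0, so R_B = 16444/227.2 = 72.39 kN.

R_B = 72.39 kN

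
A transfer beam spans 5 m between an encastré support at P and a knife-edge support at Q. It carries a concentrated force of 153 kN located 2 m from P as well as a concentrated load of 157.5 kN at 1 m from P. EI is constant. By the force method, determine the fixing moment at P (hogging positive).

M_P = 260.3 kN·m

Remove the prop at Q; the released (primary) structure is a cantilever built in at P.
Deflection at Q on the released cantilever, summing each load's contribution:
  point load 153 at a = 2: Pa²(3L − a)/(6EI) = 1326/EI
  point load 157.5 at a = 1: Pa²(3L − a)/(6EI) = 367.5/EI
  δ_0 = 1694/EI
Flexibility coefficient — unit upward force at Q: δ_{QQ} = L³/(3EI) = 41.67/EI.
The prop prevents deflection at Q: R_Q = δ_0/δ_{QQ} = 1694/41.67 = 40.64 kN.
Moment equilibrium about P: M_P = Σ(load moments about P) − R_Q·L = 463.5 − 40.64×5 = 260.3 kN·m.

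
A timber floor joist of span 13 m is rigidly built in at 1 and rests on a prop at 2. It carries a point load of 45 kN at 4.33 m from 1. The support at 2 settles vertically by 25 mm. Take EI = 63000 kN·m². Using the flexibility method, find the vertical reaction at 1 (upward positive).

Remove the prop at 2; the released (primary) structure is a cantilever built in at 1.
Free-end deflection of the primary structure under the applied loading (downward +):
  point load 45 at a = 4.33: Pa²(3L − a)/(6EI) = 4875/EI
Flexibility coefficient — unit upward force at 2: δ_{22} = L³/(3EI) = 732.3/EI.
With EI = 63000 kN·m²: δ_0 = 0.077384 m and δ_{22} = 0.011624 m/kN.
Compatibility — the beam at 2 must follow the support down by 0.025 m: δ_0 − R_2·δ_{22} = 0.025, so R_2 = (0.077384 − 0.025)/0.011624 = 4.506 kN.
Vertical equilibrium: R_1 = ΣP − R_2 = 45 − 4.506 = 40.49 kN.

R_1 = 40.49 kN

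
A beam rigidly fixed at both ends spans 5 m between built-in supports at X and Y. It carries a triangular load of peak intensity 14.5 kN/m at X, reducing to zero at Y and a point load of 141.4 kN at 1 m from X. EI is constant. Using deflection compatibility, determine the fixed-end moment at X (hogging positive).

Take the two fixed-end moments M_X, M_Y as redundants; the released structure is the simple span XY.
End rotations of the released simple span under the applied load (×1/EI):
  at X: triangular load, peak 14.5: w₀L³/(45EI) = 40.28/EI
  at Y: triangular load, peak 14.5: 7w₀L³/(360EI) = 35.24/EI
  at X: point load 141.4 at a = 1: Pab(L + b)/(6LEI) = 169.7/EI
  at Y: point load 141.4 at a = 1: Pab(L + a)/(6LEI) = 113.1/EI
  θ_X0 = 210/EI,  θ_Y0 = 148.4/EI
Flexibility coefficients: a unit moment at one end gives L/(3EI) there and L/(6EI) at the far end, so f₁₁ = f₂₂ = 1.667/EI and f₁₂ = f₂₁ = 0.8333/EI.
Compatibility — zero rotation at each built-in end:
  1.667 M_X + 0.8333 M_Y = 210
  0.8333 M_X + 1.667 M_Y = 148.4
Solving the pair gives M_X = 108.6 kN·m and M_Y = 34.71 kN·m (hogging).

M_X = 108.6 kN·m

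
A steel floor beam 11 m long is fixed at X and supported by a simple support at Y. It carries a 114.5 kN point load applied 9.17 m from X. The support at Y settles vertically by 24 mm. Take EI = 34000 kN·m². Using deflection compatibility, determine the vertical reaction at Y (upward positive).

R_Y = 84.35 kN

Release the roller at Y. Primary structure: cantilever fixed at X.
Deflection at Y on the released cantilever, summing each load's contribution:
  point load 114.5 at a = 9.17: Pa²(3L − a)/(6EI) = 38240/EI
Flexibility coefficient — unit upward force at Y: δ_{YY} = L³/(3EI) = 443.7/EI.
With EI = 34000 kN·m²: δ_0 = 1.1247 m and δ_{YY} = 0.013049 m/kN.
Compatibility — the beam at Y must follow the support down by 0.024 m: δ_0 − R_Y·δ_{YY} = 0.024, so R_Y = (1.1247 − 0.024)/0.013049 = 84.35 kN.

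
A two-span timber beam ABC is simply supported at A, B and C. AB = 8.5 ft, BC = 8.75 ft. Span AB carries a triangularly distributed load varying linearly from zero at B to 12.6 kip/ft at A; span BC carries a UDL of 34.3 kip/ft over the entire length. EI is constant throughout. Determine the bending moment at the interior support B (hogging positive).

Take M_B as the redundant. Released structure: two simple spans AB and BC with a hinge at B.
Rotations at B on the released spans (each span's end-slope, ×1/EI):
  span AB: triangular load, peak 12.6: 7w₀L³/(360EI) = 150.5/EI
  span BC: UDL 34.3: wL³/(24EI) = 957.4/EI
  relative rotation θ_0 = (150.5 + 957.4)/EI = 1108/EI
A unit hogging moment at B produces rotation L₁/(3EI) + L₂/(3EI) = 5.75/EI.
Compatibility: M_B·(L₁+L₂)/(3EI) = θ_0, giving M_B = 192.7 kip·ft (hogging).

M_B = 192.7 kip·ft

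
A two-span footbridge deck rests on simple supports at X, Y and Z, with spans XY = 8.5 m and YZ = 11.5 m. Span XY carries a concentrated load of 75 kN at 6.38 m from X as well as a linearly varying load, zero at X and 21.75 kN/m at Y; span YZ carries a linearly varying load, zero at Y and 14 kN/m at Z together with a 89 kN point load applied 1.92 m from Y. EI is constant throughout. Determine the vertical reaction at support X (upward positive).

R_X = 22.93 kN

Insert a hinge at Y; M_Y is the redundant, and each span becomes simply supported.
End slopes at the hinge Y, treating each span as simply supported:
  span XY: point load 75 at a = 6.38: Pab(L + a)/(6LEI) = 296/EI
  span XY: triangular load, peak 21.75: w₀L³/(45EI) = 296.8/EI
  span YZ: triangular load, peak 14: 7w₀L³/(360EI) = 414/EI
  span YZ: point load 89 at a = 1.92: Pab(L + b)/(6LEI) = 500.1/EI
  relative rotation θ_0 = (592.8 + 914.1)/EI = 1507/EI
A unit hogging moment at Y produces rotation L₁/(3EI) + L₂/(3EI) = 6.667/EI.
Compatibility: M_Y·(L₁+L₂)/(3EI) = θ_0, giving M_Y = 226 kN·m (hogging).
Span XY, ΣM about X with M_Y applied at Y: R_Y^{XY}·8.5 = 1002 + 226, so R_Y^{XY} = 144.5 kN and R_X = 167.4 − 144.5 = 22.93 kN.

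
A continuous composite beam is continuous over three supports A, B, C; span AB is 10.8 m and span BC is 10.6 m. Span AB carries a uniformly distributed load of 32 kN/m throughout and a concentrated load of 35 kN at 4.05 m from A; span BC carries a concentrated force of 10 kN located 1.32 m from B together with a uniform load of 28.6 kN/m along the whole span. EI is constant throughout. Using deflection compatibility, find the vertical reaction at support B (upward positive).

R_B = 434.2 kN

Release continuity at B by inserting a hinge; the redundant is the internal moment M_B. The primary structure is two simply-supported spans AB and BC.
End slopes at the hinge B, treating each span as simply supported:
  span AB: UDL 32: wL³/(24EI) = 1680/EI
  span AB: point load 35 at a = 4.05: Pab(L + a)/(6LEI) = 219.3/EI
  span BC: point load 10 at a = 1.32: Pab(L + b)/(6LEI) = 38.29/EI
  span BC: UDL 28.6: wL³/(24EI) = 1419/EI
  relative rotation θ_0 = (1899 + 1458)/EI = 3356/EI
A unit hogging moment at B produces rotation L₁/(3EI) + L₂/(3EI) = 7.133/EI.
Compatibility: M_B·(L₁+L₂)/(3EI) = θ_0, giving M_B = 470.5 kN·m (hogging).
Span AB, ΣM about A with M_B applied at B: R_B^{AB}·10.8 = 2008 + 470.5, so R_B^{AB} = 229.5 kN and R_A = 380.6 − 229.5 = 151.1 kN.
Span BC, ΣM about C: R_B^{BC}·10.6 = 1700 + 470.5, so R_B^{BC} = 204.7 kN and R_C = 313.2 − 204.7 = 108.4 kN.
R_B = 229.5 + 204.7 = 434.2 kN.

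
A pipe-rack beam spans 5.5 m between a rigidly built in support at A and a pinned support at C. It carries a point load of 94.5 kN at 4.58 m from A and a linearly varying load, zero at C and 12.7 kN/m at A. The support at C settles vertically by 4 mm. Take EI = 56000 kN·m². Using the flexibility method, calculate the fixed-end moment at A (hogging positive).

Remove the prop at C; the released (primary) structure is a cantilever built in at A.
Deflection at C on the released cantilever, summing each load's contribution:
  point load 94.5 at a = 4.58: Pa²(3L − a)/(6EI) = 3938/EI
  triangular load, peak 12.7 at the fixed end: w₀L⁴/(30EI) = 387.4/EI
  δ_0 = 4325/EI
Flexibility coefficient — unit upward force at C: δ_{CC} = L³/(3EI) = 55.46/EI.
With EI = 56000 kN·m²: δ_0 = 0.077241 m and δ_{CC} = 0.00099 m/kN.
Compatibility — the beam at C must follow the support down by 0.004 m: δ_0 − R_C·δ_{CC} = 0.004, so R_C = (0.077241 − 0.004)/0.00099 = 73.96 kN.
Moment equilibrium about A: M_A = Σ(load moments about A) − R_C·L = 496.8 − 73.96×5.5 = 90.08 kN·m.

M_A = 90.08 kN·m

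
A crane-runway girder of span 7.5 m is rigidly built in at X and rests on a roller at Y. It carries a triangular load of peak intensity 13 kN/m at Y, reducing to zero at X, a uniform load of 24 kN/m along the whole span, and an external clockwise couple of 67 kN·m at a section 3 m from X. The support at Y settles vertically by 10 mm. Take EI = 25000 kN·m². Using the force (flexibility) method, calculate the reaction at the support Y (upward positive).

R_Y = 101.1 kN

Take the reaction at Y as the redundant and release it; the primary structure is a cantilever fixed at X.
Downward deflection at the released point Y due to the loads:
  triangular load, peak 13 at the free end: 11w₀L⁴/(120EI) = 3771/EI
  UDL 24: wL⁴/(8EI) = 9492/EI
  clockwise couple 67 at a = 3: M₀a(2L − a)/(2EI) = 1206/EI
  δ_0 = 14469/EI
Tip deflection under a unit load at Y: L³/(3EI) = 140.6/EI.
With EI = 25000 kN·m²: δ_0 = 0.57875 m and δ_{YY} = 0.005625 m/kN.
Compatibility — the beam at Y must follow the support down by 0.01 m: δ_0 − R_Y·δ_{YY} = 0.01, so R_Y = (0.57875 − 0.01)/0.005625 = 101.1 kN.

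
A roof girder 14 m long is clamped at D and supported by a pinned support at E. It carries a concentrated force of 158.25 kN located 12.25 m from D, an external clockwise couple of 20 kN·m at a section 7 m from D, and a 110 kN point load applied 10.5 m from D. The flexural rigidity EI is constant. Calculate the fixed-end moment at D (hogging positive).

M_D = 314.3 kN·m

Remove the prop at E; the released (primary) structure is a cantilever built in at D.
Primary-structure tip deflection at E by superposition:
  point load 158.25 at a = 12.25: Pa²(3L − a)/(6EI) = 117747/EI
  clockwise couple 20 at a = 7: M₀a(2L − a)/(2EI) = 1470/EI
  point load 110 at a = 10.5: Pa²(3L − a)/(6EI) = 63669/EI
  δ_0 = 182887/EI
Flexibility coefficient — unit upward force at E: δ_{EE} = L³/(3EI) = 914.7/EI.
Compatibility at E: δ_0 − R_E·δ_{EE} = 0, so R_E = 182887/914.7 = 199.9 kN.
Moment equilibrium about D: M_D = Σ(load moments about D) − R_E·L = 3114 − 199.9×14 = 314.3 kN·m.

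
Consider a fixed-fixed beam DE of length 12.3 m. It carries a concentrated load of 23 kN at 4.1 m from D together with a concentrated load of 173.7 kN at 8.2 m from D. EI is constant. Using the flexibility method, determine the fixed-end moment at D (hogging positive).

M_D = 200.2 kN·m

Take the two fixed-end moments M_D, M_E as redundants; the released structure is the simple span DE.
Simple-span end rotations at D and E under the given loads:
  at D: point load 23 at a = 4.1: Pab(L + b)/(6LEI) = 214.8/EI
  at E: point load 23 at a = 4.1: Pab(L + a)/(6LEI) = 171.8/EI
  at D: point load 173.7 at a = 8.2: Pab(L + b)/(6LEI) = 1298/EI
  at E: point load 173.7 at a = 8.2: Pab(L + a)/(6LEI) = 1622/EI
  θ_D0 = 1513/EI,  θ_E0 = 1794/EI
Flexibility coefficients: a unit moment at one end gives L/(3EI) there and L/(6EI) at the far end, so f₁₁ = f₂₂ = 4.1/EI and f₁₂ = f₂₁ = 2.05/EI.
Compatibility — zero rotation at each built-in end:
  4.1 M_D + 2.05 M_E = 1513
  2.05 M_D + 4.1 M_E = 1794
Solving the pair gives M_D = 200.2 kN·m and M_E = 337.5 kN·m (hogging).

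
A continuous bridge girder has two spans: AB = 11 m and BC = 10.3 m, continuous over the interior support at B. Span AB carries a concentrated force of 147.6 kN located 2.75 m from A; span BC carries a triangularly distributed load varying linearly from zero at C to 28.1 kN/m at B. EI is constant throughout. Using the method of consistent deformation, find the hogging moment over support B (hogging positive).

Take M_B as the redundant. Released structure: two simple spans AB and BC with a hinge at B.
End slopes at the hinge B, treating each span as simply supported:
  span AB: point load 147.6 at a = 2.75: Pab(L + a)/(6LEI) = 697.6/EI
  span BC: triangular load, peak 28.1: w₀L³/(45EI) = 682.3/EI
  relative rotation θ_0 = (697.6 + 682.3)/EI = 1380/EI
A unit hogging moment at B produces rotation L₁/(3EI) + L₂/(3EI) = 7.1/EI.
Compatibility: M_B·(L₁+L₂)/(3EI) = θ_0, giving M_B = 194.4 kN·m (hogging).

M_B = 194.4 kN·m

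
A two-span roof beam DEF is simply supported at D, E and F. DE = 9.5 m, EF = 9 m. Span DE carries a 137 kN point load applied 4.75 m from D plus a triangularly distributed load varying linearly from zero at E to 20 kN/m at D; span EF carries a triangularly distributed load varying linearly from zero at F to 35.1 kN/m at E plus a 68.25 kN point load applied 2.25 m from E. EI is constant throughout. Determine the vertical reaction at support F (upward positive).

R_F = 34.09 kN

Insert a hinge at E; M_E is the redundant, and each span becomes simply supported.
Discontinuity in slope at E on the released structure — sum the simple-span end rotations:
  span DE: point load 137 at a = 4.75: Pab(L + a)/(6LEI) = 772.8/EI
  span DE: triangular load, peak 20: 7w₀L³/(360EI) = 333.4/EI
  span EF: triangular load, peak 35.1: w₀L³/(45EI) = 568.6/EI
  span EF: point load 68.25 at a = 2.25: Pab(L + b)/(6LEI) = 302.3/EI
  relative rotation θ_0 = (1106 + 870.9)/EI = 1977/EI
A unit hogging moment at E produces rotation L₁/(3EI) + L₂/(3EI) = 6.167/EI.
Compatibility: M_E·(L₁+L₂)/(3EI) = θ_0, giving M_E = 320.6 kN·m (hogging).
Span EF, ΣM about F: R_E^{EF}·9 = 1408 + 320.6, so R_E^{EF} = 192.1 kN and R_F = 226.2 − 192.1 = 34.09 kN.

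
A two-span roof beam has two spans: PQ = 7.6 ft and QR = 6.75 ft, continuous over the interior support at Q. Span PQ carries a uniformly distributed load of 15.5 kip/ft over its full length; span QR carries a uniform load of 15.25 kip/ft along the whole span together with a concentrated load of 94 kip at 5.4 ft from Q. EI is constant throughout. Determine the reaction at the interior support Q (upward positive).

R_Q = 165.2 kip

Take M_Q as the redundant. Released structure: two simple spans PQ and QR with a hinge at Q.
Discontinuity in slope at Q on the released structure — sum the simple-span end rotations:
  span PQ: UDL 15.5: wL³/(24EI) = 283.5/EI
  span QR: UDL 15.25: wL³/(24EI) = 195.4/EI
  span QR: point load 94 at a = 5.4: Pab(L + b)/(6LEI) = 137.1/EI
  relative rotation θ_0 = (283.5 + 332.5)/EI = 616/EI
A unit hogging moment at Q produces rotation L₁/(3EI) + L₂/(3EI) = 4.783/EI.
Compatibility: M_Q·(L₁+L₂)/(3EI) = θ_0, giving M_Q = 128.8 kip·ft (hogging).
Span PQ, ΣM about P with M_Q applied at Q: R_Q^{PQ}·7.6 = 447.6 + 128.8, so R_Q^{PQ} = 75.84 kip and R_P = 117.8 − 75.84 = 41.96 kip.
Span QR, ΣM about R: R_Q^{QR}·6.75 = 474.3 + 128.8, so R_Q^{QR} = 89.35 kip and R_R = 196.9 − 89.35 = 107.6 kip.
R_Q = 75.84 + 89.35 = 165.2 kip.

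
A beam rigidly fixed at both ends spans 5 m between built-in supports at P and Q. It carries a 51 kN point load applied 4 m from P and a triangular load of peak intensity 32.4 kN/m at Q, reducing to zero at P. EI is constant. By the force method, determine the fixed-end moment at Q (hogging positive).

M_Q = 73.14 kN·m

Take the two fixed-end moments M_P, M_Q as redundants; the released structure is the simple span PQ.
Simple-span end rotations at P and Q under the given loads:
  at P: point load 51 at a = 4: Pab(L + b)/(6LEI) = 40.8/EI
  at Q: point load 51 at a = 4: Pab(L + a)/(6LEI) = 61.2/EI
  at P: triangular load, peak 32.4: 7w₀L³/(360EI) = 78.75/EI
  at Q: triangular load, peak 32.4: w₀L³/(45EI) = 90/EI
  θ_P0 = 119.5/EI,  θ_Q0 = 151.2/EI
Flexibility coefficients: a unit moment at one end gives L/(3EI) there and L/(6EI) at the far end, so f₁₁ = f₂₂ = 1.667/EI and f₁₂ = f₂₁ = 0.8333/EI.
Compatibility — zero rotation at each built-in end:
  1.667 M_P + 0.8333 M_Q = 119.5
  0.8333 M_P + 1.667 M_Q = 151.2
Solving the pair gives M_P = 35.16 kN·m and M_Q = 73.14 kN·m (hogging).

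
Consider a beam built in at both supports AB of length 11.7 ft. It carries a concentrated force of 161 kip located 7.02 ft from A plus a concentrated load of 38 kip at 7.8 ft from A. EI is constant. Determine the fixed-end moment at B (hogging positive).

Release both end moments; the primary structure is a simply-supported span AB with redundants M_A and M_B.
On the primary (simply-supported) span, the end slopes from the loading are:
  at A: point load 161 at a = 7.02: Pab(L + b)/(6LEI) = 1234/EI
  at B: point load 161 at a = 7.02: Pab(L + a)/(6LEI) = 1411/EI
  at A: point load 38 at a = 7.8: Pab(L + b)/(6LEI) = 256.9/EI
  at B: point load 38 at a = 7.8: Pab(L + a)/(6LEI) = 321.1/EI
  θ_A0 = 1491/EI,  θ_B0 = 1732/EI
Flexibility coefficients: a unit moment at one end gives L/(3EI) there and L/(6EI) at the far end, so f₁₁ = f₂₂ = 3.9/EI and f₁₂ = f₂₁ = 1.95/EI.
Compatibility — zero rotation at each built-in end:
  3.9 M_A + 1.95 M_B = 1491
  1.95 M_A + 3.9 M_B = 1732
Solving the pair gives M_A = 213.8 kip·ft and M_B = 337.1 kip·ft (hogging).

M_B = 337.1 kip·ft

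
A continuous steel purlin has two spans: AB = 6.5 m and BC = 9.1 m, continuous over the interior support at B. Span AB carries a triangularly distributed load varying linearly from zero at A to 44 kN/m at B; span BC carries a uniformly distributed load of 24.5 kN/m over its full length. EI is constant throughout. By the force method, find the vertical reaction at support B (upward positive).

Release continuity at B by inserting a hinge; the redundant is the internal moment M_B. The primary structure is two simply-supported spans AB and BC.
Discontinuity in slope at B on the released structure — sum the simple-span end rotations:
  span AB: triangular load, peak 44: w₀L³/(45EI) = 268.5/EI
  span BC: UDL 24.5: wL³/(24EI) = 769.3/EI
  relative rotation θ_0 = (268.5 + 769.3)/EI = 1038/EI
A unit hogging moment at B produces rotation L₁/(3EI) + L₂/(3EI) = 5.2/EI.
Compatibility: M_B·(L₁+L₂)/(3EI) = θ_0, giving M_B = 199.6 kN·m (hogging).
Span AB, ΣM about A with M_B applied at B: R_B^{AB}·6.5 = 619.7 + 199.6, so R_B^{AB} = 126 kN and R_A = 143 − 126 = 16.96 kN.
Span BC, ΣM about C: R_B^{BC}·9.1 = 1014 + 199.6, so R_B^{BC} = 133.4 kN and R_C = 222.9 − 133.4 = 89.54 kN.
R_B = 126 + 133.4 = 259.4 kN.

R_B = 259.4 kN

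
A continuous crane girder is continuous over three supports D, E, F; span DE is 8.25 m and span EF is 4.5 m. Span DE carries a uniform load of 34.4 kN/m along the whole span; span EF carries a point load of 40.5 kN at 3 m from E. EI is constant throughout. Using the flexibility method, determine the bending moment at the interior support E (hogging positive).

Take M_E as the redundant. Released structure: two simple spans DE and EF with a hinge at E.
End slopes at the hinge E, treating each span as simply supported:
  span DE: UDL 34.4: wL³/(24EI) = 804.8/EI
  span EF: point load 40.5 at a = 3: Pab(L + b)/(6LEI) = 40.5/EI
  relative rotation θ_0 = (804.8 + 40.5)/EI = 845.3/EI
A unit hogging moment at E produces rotation L₁/(3EI) + L₂/(3EI) = 4.25/EI.
Slope continuity at E: θ_0 = M_E·4.25/EI, so M_E = 845.3/4.25 = 198.9 kN·m (hogging).

M_E = 198.9 kN·m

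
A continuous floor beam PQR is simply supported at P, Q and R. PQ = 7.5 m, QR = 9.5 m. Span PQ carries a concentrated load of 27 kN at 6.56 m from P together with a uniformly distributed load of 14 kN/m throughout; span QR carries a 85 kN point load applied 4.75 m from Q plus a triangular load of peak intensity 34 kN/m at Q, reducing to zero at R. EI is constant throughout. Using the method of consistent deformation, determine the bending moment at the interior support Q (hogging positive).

M_Q = 251.5 kN·m

Release continuity at Q by inserting a hinge; the redundant is the internal moment M_Q. The primary structure is two simply-supported spans PQ and QR.
Discontinuity in slope at Q on the released structure — sum the simple-span end rotations:
  span PQ: point load 27 at a = 6.56: Pab(L + a)/(6LEI) = 52.02/EI
  span PQ: UDL 14: wL³/(24EI) = 246.1/EI
  span QR: point load 85 at a = 4.75: Pab(L + b)/(6LEI) = 479.5/EI
  span QR: triangular load, peak 34: w₀L³/(45EI) = 647.8/EI
  relative rotation θ_0 = (298.1 + 1127)/EI = 1425/EI
A unit hogging moment at Q produces rotation L₁/(3EI) + L₂/(3EI) = 5.667/EI.
Slope continuity at Q: θ_0 = M_Q·5.667/EI, so M_Q = 1425/5.667 = 251.5 kN·m (hogging).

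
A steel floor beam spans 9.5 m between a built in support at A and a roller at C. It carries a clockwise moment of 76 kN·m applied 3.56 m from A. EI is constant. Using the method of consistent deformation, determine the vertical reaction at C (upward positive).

R_C = 7.309 kN

Remove the prop at C; the released (primary) structure is a cantilever built in at A.
Free-end deflection of the primary structure under the applied loading (downward +):
  clockwise couple 76 at a = 3.56: M₀a(2L − a)/(2EI) = 2089/EI
Flexibility coefficient — unit upward force at C: δ_{CC} = L³/(3EI) = 285.8/EI.
The prop prevents deflection at C: R_C = δ_0/δ_{CC} = 2089/285.8 = 7.309 kN.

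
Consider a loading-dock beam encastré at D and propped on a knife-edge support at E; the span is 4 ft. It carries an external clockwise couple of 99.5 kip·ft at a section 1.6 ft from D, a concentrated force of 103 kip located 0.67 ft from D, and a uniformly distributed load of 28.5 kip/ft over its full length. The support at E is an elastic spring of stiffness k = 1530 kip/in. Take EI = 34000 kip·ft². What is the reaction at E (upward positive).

Remove the prop at E; the released (primary) structure is a cantilever built in at D.
Downward deflection at the released point E due to the loads:
  clockwise couple 99.5 at a = 1.6: M₀a(2L − a)/(2EI) = 509.4/EI
  point load 103 at a = 0.67: Pa²(3L − a)/(6EI) = 87.31/EI
  UDL 28.5: wL⁴/(8EI) = 912/EI
  δ_0 = 1509/EI
Flexibility coefficient — unit upward force at E: δ_{EE} = L³/(3EI) = 21.33/EI.
With EI = 34000 kip·ft²: δ_0 = 0.044375 ft and δ_{EE} = 0.000627 ft/kip.
Compatibility — the spring shortens by R_E/k under the reaction it provides: δ_0 − R_E·δ_{EE} = R_E/k. With 1/k = 1/(1530×12) ft/kip = 0.000054 ft/kip, R_E = δ_0 / (δ_{EE} + 1/k) = 0.044375 / (0.000627 + 0.000054) = 65.07 kip.

R_E = 65.07 kip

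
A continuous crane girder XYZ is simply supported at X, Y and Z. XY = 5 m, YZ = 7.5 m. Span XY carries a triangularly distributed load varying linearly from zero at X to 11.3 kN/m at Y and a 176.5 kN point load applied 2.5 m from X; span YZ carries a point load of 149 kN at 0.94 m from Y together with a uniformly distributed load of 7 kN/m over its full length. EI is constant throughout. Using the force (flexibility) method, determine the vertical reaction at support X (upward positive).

R_X = 63.24 kN

Release continuity at Y by inserting a hinge; the redundant is the internal moment M_Y. The primary structure is two simply-supported spans XY and YZ.
Rotations at Y on the released spans (each span's end-slope, ×1/EI):
  span XY: triangular load, peak 11.3: w₀L³/(45EI) = 31.39/EI
  span XY: point load 176.5 at a = 2.5: Pab(L + a)/(6LEI) = 275.8/EI
  span YZ: point load 149 at a = 0.94: Pab(L + b)/(6LEI) = 287.1/EI
  span YZ: UDL 7: wL³/(24EI) = 123/EI
  relative rotation θ_0 = (307.2 + 410.1)/EI = 717.3/EI
A unit hogging moment at Y produces rotation L₁/(3EI) + L₂/(3EI) = 4.167/EI.
Compatibility: M_Y·(L₁+L₂)/(3EI) = θ_0, giving M_Y = 172.1 kN·m (hogging).
Span XY, ΣM about X with M_Y applied at Y: R_Y^{XY}·5 = 535.4 + 172.1, so R_Y^{XY} = 141.5 kN and R_X = 204.8 − 141.5 = 63.24 kN.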